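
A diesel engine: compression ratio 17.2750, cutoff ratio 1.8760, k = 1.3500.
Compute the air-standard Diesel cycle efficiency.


r^(k-1) = 2.7108
rc^k = 2.3381
eta = 0.5826 = 58.2596%

58.2596%


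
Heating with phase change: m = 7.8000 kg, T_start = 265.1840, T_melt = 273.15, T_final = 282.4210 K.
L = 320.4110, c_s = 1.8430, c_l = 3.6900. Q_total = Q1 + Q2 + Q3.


Q1 (sensible, solid) = 7.8000 * 1.8430 * 7.9660 = 114.5144 kJ
Q2 (latent) = 7.8000 * 320.4110 = 2499.2058 kJ
Q3 (sensible, liquid) = 7.8000 * 3.6900 * 9.2710 = 266.8379 kJ
Q_total = 2880.5582 kJ

2880.5582 kJ


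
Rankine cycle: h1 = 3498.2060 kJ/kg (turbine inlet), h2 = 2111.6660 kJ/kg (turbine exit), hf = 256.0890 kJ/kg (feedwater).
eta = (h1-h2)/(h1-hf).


W = 1386.5400 kJ/kg
Q_in = 3242.1170 kJ/kg
eta = 0.4277 = 42.7665%

eta = 42.7665%


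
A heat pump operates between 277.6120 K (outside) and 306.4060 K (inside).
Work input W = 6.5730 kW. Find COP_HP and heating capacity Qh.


COP = 306.4060 / 28.7940 = 10.6413
Qh = 10.6413 * 6.5730 = 69.9454 kW

COP = 10.6413, Qh = 69.9454 kW


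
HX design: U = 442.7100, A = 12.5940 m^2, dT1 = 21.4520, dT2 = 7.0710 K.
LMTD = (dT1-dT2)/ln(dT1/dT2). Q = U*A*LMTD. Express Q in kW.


LMTD = 12.9580 K
Q = 442.7100 * 12.5940 * 12.9580 = 72247.2196 W = 72.2472 kW

72.2472 kW


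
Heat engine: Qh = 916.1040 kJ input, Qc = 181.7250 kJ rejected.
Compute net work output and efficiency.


W = 916.1040 - 181.7250 = 734.3790 kJ
eta = 734.3790 / 916.1040 = 0.8016 = 80.1633%

W = 734.3790 kJ, eta = 80.1633%


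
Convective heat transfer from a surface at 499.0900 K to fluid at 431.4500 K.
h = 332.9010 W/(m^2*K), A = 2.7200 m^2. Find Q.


dT = 67.6400 K
Q = 332.9010 * 2.7200 * 67.6400 = 61247.3923 W

61247.3923 W


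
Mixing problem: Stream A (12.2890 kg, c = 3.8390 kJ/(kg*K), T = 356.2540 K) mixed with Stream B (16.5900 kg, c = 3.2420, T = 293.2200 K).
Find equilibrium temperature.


num = 32577.9359
den = 100.9623
Tf = 322.6744 K

322.6744 K


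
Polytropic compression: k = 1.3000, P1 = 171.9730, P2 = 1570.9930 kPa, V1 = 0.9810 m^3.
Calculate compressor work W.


(k-1)/k = 0.2308
(P2/P1)^exp = 1.6661
W = 4.3333 * 171.9730 * 0.9810 * (1.6661 - 1) = 486.9633 kJ

486.9633 kJ


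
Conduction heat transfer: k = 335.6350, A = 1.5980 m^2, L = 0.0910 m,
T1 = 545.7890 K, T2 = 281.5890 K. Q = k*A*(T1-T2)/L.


dT = 264.2000 K
Q = 335.6350 * 1.5980 * 264.2000 / 0.0910 = 1557167.8864 W

1557167.8864 W


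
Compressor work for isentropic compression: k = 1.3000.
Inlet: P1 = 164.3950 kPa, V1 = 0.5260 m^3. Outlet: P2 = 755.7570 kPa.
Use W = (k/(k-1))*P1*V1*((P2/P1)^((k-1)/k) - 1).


(k-1)/k = 0.2308
(P2/P1)^exp = 1.4219
W = 4.3333 * 164.3950 * 0.5260 * (1.4219 - 1) = 158.1078 kJ

158.1078 kJ


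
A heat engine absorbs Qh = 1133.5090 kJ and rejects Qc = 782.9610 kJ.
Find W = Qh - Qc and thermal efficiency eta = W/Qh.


W = 1133.5090 - 782.9610 = 350.5480 kJ
eta = 350.5480 / 1133.5090 = 0.3093 = 30.9259%

W = 350.5480 kJ, eta = 30.9259%


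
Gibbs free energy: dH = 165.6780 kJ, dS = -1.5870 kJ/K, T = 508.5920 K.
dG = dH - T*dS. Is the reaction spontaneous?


T*dS = 508.5920 * -1.5870 = -807.1355 kJ
dG = 165.6780 + 807.1355 = 972.8135 kJ (non-spontaneous)

dG = 972.8135 kJ, non-spontaneous


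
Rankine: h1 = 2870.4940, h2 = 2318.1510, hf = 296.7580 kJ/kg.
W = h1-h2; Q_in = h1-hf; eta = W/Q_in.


W = 552.3430 kJ/kg
Q_in = 2573.7360 kJ/kg
eta = 0.2146 = 21.4607%

eta = 21.4607%


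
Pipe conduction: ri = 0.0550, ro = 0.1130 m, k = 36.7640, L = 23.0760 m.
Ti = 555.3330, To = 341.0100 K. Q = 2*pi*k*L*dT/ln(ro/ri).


dT = 214.3230 K
ln(ro/ri) = 0.7201
Q = 2*pi*36.7640*23.0760*214.3230 / 0.7201 = 1586596.4799 W

1586596.4799 W


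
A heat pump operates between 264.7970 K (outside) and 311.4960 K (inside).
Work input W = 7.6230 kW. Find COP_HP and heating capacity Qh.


COP = 311.4960 / 46.6990 = 6.6703
Qh = 6.6703 * 7.6230 = 50.8476 kW

COP = 6.6703, Qh = 50.8476 kW


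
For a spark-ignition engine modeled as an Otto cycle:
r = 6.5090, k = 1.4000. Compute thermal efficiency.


r^(k-1) = 2.1155
eta = 1 - 1/2.1155 = 0.5273 = 52.7291%

52.7291%


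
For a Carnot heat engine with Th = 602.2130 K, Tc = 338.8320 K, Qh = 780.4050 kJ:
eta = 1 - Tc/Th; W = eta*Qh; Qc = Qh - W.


eta = 1 - 338.8320/602.2130 = 0.4374
W = 0.4374 * 780.4050 = 341.3142 kJ
Qc = 780.4050 - 341.3142 = 439.0908 kJ

eta = 43.7355%, W = 341.3142 kJ, Qc = 439.0908 kJ


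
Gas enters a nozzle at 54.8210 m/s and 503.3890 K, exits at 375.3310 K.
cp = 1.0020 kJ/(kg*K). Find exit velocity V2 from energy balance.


dT = 128.0580 K
2*cp*1000*dT = 256628.2320
V1^2 = 3005.3420
V2 = sqrt(259633.5740) = 509.5425 m/s

509.5425 m/s


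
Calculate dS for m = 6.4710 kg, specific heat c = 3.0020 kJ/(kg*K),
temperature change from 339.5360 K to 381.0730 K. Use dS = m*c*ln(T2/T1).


T2/T1 = 1.1223
ln(T2/T1) = 0.1154
dS = 6.4710 * 3.0020 * 0.1154 = 2.2420 kJ/K

2.2420 kJ/K


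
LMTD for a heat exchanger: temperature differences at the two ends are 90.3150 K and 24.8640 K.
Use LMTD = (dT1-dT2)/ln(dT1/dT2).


dT1/dT2 = 3.6324
ln(dT1/dT2) = 1.2899
LMTD = 65.4510 / 1.2899 = 50.7418 K

50.7418 K


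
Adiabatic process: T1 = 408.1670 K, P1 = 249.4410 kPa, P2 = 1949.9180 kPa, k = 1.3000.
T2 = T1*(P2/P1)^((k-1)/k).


(k-1)/k = 0.2308
(P2/P1)^exp = 1.6073
T2 = 408.1670 * 1.6073 = 656.0335 K

656.0335 K


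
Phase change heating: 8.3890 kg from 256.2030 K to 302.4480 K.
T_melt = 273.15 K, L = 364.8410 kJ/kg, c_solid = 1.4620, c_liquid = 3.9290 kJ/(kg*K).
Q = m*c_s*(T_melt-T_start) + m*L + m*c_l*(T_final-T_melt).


Q1 (sensible, solid) = 8.3890 * 1.4620 * 16.9470 = 207.8502 kJ
Q2 (latent) = 8.3890 * 364.8410 = 3060.6511 kJ
Q3 (sensible, liquid) = 8.3890 * 3.9290 * 29.2980 = 965.6732 kJ
Q_total = 4234.1746 kJ

4234.1746 kJ


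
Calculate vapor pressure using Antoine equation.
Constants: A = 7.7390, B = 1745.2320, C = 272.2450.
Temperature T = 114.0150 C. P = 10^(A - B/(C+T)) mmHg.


C+T = 386.2600
B/(C+T) = 4.5183
log10(P) = 7.7390 - 4.5183 = 3.2207
P = 10^3.2207 = 1662.3290 mmHg

1662.3290 mmHg


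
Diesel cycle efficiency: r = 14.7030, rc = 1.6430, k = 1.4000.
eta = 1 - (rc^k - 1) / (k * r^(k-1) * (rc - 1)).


r^(k-1) = 2.9306
rc^k = 2.0040
eta = 0.6194 = 61.9441%

61.9441%


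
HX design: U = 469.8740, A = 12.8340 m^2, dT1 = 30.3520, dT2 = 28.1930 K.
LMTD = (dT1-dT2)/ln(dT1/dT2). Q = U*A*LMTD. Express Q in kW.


LMTD = 29.2592 K
Q = 469.8740 * 12.8340 * 29.2592 = 176443.7477 W = 176.4437 kW

176.4437 kW


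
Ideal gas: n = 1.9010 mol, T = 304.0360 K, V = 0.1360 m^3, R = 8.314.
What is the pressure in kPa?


P = nRT/V = 1.9010 * 8.314 * 304.0360 / 0.1360
= 4805.2628 / 0.1360 = 35332.8149 Pa = 35.3328 kPa

35.3328 kPa


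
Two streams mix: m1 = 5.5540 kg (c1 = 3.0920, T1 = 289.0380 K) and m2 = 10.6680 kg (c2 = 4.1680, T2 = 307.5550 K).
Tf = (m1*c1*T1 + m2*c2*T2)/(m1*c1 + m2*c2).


num = 18638.8347
den = 61.6372
Tf = 302.3959 K

302.3959 K


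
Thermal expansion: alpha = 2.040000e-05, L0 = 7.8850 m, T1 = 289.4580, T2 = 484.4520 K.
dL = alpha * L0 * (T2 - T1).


dT = 194.9940 K
dL = 2.040000e-05 * 7.8850 * 194.9940 = 0.031366 m
L_final = 7.916366 m

dL = 0.031366 m


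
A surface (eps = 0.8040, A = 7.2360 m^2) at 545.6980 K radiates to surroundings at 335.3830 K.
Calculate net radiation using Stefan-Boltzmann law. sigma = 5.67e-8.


T^4 = 8.8677e+10
Tsurr^4 = 1.2652e+10
Q = 0.8040 * 5.67e-8 * 7.2360 * 7.6025e+10 = 25077.9171 W

25077.9171 W


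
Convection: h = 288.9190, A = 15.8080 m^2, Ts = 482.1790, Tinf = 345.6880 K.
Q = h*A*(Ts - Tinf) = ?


dT = 136.4910 K
Q = 288.9190 * 15.8080 * 136.4910 = 623386.0018 W

623386.0018 W


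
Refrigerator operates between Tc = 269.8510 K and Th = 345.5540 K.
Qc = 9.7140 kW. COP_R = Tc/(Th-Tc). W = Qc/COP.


COP = 269.8510 / 75.7030 = 3.5646
W = 9.7140 / 3.5646 = 2.7251 kW

COP = 3.5646, W = 2.7251 kW


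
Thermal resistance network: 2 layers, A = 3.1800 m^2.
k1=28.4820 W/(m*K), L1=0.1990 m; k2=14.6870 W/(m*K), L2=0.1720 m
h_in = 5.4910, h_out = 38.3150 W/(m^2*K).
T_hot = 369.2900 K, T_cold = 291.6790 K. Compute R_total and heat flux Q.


R_conv_in = 1/(5.4910*3.1800) = 0.0573
R_1 = 0.1990/(28.4820*3.1800) = 0.0022
R_2 = 0.1720/(14.6870*3.1800) = 0.0037
R_conv_out = 1/(38.3150*3.1800) = 0.0082
R_total = 0.0714 K/W
Q = 77.6110 / 0.0714 = 1087.6521 W

R_total = 0.0714 K/W, Q = 1087.6521 W


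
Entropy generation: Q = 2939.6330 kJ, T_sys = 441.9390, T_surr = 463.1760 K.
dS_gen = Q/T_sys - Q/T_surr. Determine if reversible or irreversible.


dS_sys = 2939.6330/441.9390 = 6.6517 kJ/K
dS_surr = -2939.6330/463.1760 = -6.3467 kJ/K
dS_gen = 6.6517 - 6.3467 = 0.3050 kJ/K (irreversible)

dS_gen = 0.3050 kJ/K, irreversible


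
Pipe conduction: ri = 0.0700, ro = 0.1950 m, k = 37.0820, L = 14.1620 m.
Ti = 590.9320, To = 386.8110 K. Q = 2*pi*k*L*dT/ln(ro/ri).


dT = 204.1210 K
ln(ro/ri) = 1.0245
Q = 2*pi*37.0820*14.1620*204.1210 / 1.0245 = 657417.8667 W

657417.8667 W


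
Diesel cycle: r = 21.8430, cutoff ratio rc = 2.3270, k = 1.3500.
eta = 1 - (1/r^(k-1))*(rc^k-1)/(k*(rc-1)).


r^(k-1) = 2.9428
rc^k = 3.1273
eta = 0.5965 = 59.6473%

59.6473%


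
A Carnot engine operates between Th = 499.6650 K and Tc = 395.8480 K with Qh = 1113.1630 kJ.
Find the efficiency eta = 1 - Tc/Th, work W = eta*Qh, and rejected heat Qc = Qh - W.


eta = 1 - 395.8480/499.6650 = 0.2078
W = 0.2078 * 1113.1630 = 231.2854 kJ
Qc = 1113.1630 - 231.2854 = 881.8776 kJ

eta = 20.7773%, W = 231.2854 kJ, Qc = 881.8776 kJ


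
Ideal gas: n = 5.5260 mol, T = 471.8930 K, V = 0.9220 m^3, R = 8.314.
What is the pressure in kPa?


P = nRT/V = 5.5260 * 8.314 * 471.8930 / 0.9220
= 21680.2575 / 0.9220 = 23514.3791 Pa = 23.5144 kPa

23.5144 kPa


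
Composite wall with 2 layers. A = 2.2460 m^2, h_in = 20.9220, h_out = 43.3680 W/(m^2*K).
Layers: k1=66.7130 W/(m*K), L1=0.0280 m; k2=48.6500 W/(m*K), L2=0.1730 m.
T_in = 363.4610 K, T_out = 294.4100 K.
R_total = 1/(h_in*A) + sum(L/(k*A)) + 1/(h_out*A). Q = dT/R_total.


R_conv_in = 1/(20.9220*2.2460) = 0.0213
R_1 = 0.0280/(66.7130*2.2460) = 0.0002
R_2 = 0.1730/(48.6500*2.2460) = 0.0016
R_conv_out = 1/(43.3680*2.2460) = 0.0103
R_total = 0.0333 K/W
Q = 69.0510 / 0.0333 = 2072.5236 W

R_total = 0.0333 K/W, Q = 2072.5236 W


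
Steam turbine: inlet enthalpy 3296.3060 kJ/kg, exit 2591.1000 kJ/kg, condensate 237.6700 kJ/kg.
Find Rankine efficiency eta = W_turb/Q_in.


W = 705.2060 kJ/kg
Q_in = 3058.6360 kJ/kg
eta = 0.2306 = 23.0562%

eta = 23.0562%


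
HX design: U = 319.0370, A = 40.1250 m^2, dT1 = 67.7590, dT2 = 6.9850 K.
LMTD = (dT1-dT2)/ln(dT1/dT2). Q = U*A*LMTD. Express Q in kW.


LMTD = 26.7469 K
Q = 319.0370 * 40.1250 * 26.7469 = 342396.1211 W = 342.3961 kW

342.3961 kW


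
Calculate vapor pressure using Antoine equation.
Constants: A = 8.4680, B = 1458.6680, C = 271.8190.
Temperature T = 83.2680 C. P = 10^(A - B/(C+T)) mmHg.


C+T = 355.0870
B/(C+T) = 4.1079
log10(P) = 8.4680 - 4.1079 = 4.3601
P = 10^4.3601 = 22913.0438 mmHg

22913.0438 mmHg


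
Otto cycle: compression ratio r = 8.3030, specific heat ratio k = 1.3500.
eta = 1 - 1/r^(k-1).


r^(k-1) = 2.0976
eta = 1 - 1/2.0976 = 0.5233 = 52.3275%

52.3275%


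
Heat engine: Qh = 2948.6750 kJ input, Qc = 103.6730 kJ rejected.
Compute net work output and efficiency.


W = 2948.6750 - 103.6730 = 2845.0020 kJ
eta = 2845.0020 / 2948.6750 = 0.9648 = 96.4841%

W = 2845.0020 kJ, eta = 96.4841%


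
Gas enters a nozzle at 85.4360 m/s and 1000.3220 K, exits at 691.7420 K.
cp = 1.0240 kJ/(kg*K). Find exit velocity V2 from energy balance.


dT = 308.5800 K
2*cp*1000*dT = 631971.8400
V1^2 = 7299.3101
V2 = sqrt(639271.1501) = 799.5443 m/s

799.5443 m/s


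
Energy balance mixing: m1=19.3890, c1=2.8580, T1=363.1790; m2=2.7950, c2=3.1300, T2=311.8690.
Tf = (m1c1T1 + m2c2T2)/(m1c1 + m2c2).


num = 22853.4538
den = 64.1621
Tf = 356.1830 K

356.1830 K


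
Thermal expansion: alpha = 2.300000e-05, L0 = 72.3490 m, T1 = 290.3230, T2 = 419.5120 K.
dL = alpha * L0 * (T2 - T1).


dT = 129.1890 K
dL = 2.300000e-05 * 72.3490 * 129.1890 = 0.214974 m
L_final = 72.563974 m

dL = 0.214974 m


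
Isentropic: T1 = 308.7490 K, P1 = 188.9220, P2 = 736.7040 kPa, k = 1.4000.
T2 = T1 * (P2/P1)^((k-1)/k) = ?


(k-1)/k = 0.2857
(P2/P1)^exp = 1.4752
T2 = 308.7490 * 1.4752 = 455.4762 K

455.4762 K


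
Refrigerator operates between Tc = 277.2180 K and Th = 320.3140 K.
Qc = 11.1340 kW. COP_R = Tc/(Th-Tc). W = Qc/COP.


COP = 277.2180 / 43.0960 = 6.4326
W = 11.1340 / 6.4326 = 1.7309 kW

COP = 6.4326, W = 1.7309 kW


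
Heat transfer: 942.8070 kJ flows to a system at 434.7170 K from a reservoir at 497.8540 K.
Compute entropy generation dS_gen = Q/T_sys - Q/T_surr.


dS_sys = 942.8070/434.7170 = 2.1688 kJ/K
dS_surr = -942.8070/497.8540 = -1.8937 kJ/K
dS_gen = 2.1688 - 1.8937 = 0.2750 kJ/K (irreversible)

dS_gen = 0.2750 kJ/K, irreversible


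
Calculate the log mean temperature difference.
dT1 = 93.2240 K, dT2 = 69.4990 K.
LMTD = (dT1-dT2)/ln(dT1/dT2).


dT1/dT2 = 1.3414
ln(dT1/dT2) = 0.2937
LMTD = 23.7250 / 0.2937 = 80.7817 K

80.7817 K


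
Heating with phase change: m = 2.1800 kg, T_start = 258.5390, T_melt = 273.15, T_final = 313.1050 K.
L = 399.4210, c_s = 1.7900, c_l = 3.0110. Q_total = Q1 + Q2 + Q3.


Q1 (sensible, solid) = 2.1800 * 1.7900 * 14.6110 = 57.0150 kJ
Q2 (latent) = 2.1800 * 399.4210 = 870.7378 kJ
Q3 (sensible, liquid) = 2.1800 * 3.0110 * 39.9550 = 262.2638 kJ
Q_total = 1190.0166 kJ

1190.0166 kJ


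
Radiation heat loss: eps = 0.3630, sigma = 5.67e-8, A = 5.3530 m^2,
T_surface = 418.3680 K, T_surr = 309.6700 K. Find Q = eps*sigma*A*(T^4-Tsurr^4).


T^4 = 3.0636e+10
Tsurr^4 = 9.1959e+09
Q = 0.3630 * 5.67e-8 * 5.3530 * 2.1440e+10 = 2362.1925 W

2362.1925 W


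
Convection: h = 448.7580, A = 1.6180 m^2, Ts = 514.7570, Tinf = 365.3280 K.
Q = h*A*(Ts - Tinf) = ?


dT = 149.4290 K
Q = 448.7580 * 1.6180 * 149.4290 = 108498.9690 W

108498.9690 W


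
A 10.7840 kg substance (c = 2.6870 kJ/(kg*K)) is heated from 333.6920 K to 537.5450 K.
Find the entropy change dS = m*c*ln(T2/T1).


T2/T1 = 1.6109
ln(T2/T1) = 0.4768
dS = 10.7840 * 2.6870 * 0.4768 = 13.8159 kJ/K

13.8159 kJ/K


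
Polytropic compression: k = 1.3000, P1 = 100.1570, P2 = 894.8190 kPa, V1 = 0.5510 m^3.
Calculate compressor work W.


(k-1)/k = 0.2308
(P2/P1)^exp = 1.6576
W = 4.3333 * 100.1570 * 0.5510 * (1.6576 - 1) = 157.2542 kJ

157.2542 kJ


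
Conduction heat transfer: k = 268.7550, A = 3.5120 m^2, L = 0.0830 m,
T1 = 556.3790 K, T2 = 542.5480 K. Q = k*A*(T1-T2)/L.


dT = 13.8310 K
Q = 268.7550 * 3.5120 * 13.8310 / 0.0830 = 157284.7256 W

157284.7256 W


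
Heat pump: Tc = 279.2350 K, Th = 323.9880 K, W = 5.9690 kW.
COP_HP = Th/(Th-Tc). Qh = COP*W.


COP = 323.9880 / 44.7530 = 7.2395
Qh = 7.2395 * 5.9690 = 43.2124 kW

COP = 7.2395, Qh = 43.2124 kW


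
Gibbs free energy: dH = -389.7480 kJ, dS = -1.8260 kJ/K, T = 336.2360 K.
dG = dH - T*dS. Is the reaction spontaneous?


T*dS = 336.2360 * -1.8260 = -613.9669 kJ
dG = -389.7480 + 613.9669 = 224.2189 kJ (non-spontaneous)

dG = 224.2189 kJ, non-spontaneous


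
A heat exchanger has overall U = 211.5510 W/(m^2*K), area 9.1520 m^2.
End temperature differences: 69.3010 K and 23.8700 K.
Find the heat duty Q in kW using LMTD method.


LMTD = 42.6247 K
Q = 211.5510 * 9.1520 * 42.6247 = 82526.3506 W = 82.5264 kW

82.5264 kW


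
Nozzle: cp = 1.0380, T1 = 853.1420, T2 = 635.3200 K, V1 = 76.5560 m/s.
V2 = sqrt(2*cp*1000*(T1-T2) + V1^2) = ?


dT = 217.8220 K
2*cp*1000*dT = 452198.4720
V1^2 = 5860.8211
V2 = sqrt(458059.2931) = 676.8008 m/s

676.8008 m/s


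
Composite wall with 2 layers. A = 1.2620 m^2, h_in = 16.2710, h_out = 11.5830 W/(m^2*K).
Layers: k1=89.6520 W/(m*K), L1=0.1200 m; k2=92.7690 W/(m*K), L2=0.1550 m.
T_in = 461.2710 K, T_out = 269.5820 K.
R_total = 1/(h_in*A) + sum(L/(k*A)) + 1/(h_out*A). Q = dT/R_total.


R_conv_in = 1/(16.2710*1.2620) = 0.0487
R_1 = 0.1200/(89.6520*1.2620) = 0.0011
R_2 = 0.1550/(92.7690*1.2620) = 0.0013
R_conv_out = 1/(11.5830*1.2620) = 0.0684
R_total = 0.1195 K/W
Q = 191.6890 / 0.1195 = 1604.1688 W

R_total = 0.1195 K/W, Q = 1604.1688 W


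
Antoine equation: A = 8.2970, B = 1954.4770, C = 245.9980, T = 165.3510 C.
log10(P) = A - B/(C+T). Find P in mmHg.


C+T = 411.3490
B/(C+T) = 4.7514
log10(P) = 8.2970 - 4.7514 = 3.5456
P = 10^3.5456 = 3512.4984 mmHg

3512.4984 mmHg


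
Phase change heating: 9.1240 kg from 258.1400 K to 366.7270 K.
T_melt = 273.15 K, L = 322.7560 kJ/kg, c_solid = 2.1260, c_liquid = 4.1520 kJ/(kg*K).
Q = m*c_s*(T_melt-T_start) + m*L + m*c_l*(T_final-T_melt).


Q1 (sensible, solid) = 9.1240 * 2.1260 * 15.0100 = 291.1583 kJ
Q2 (latent) = 9.1240 * 322.7560 = 2944.8257 kJ
Q3 (sensible, liquid) = 9.1240 * 4.1520 * 93.5770 = 3544.9633 kJ
Q_total = 6780.9473 kJ

6780.9473 kJ


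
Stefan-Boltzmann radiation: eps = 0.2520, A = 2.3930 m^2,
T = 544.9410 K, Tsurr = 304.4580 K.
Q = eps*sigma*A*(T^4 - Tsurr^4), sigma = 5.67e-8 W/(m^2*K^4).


T^4 = 8.8186e+10
Tsurr^4 = 8.5923e+09
Q = 0.2520 * 5.67e-8 * 2.3930 * 7.9593e+10 = 2721.4671 W

2721.4671 W


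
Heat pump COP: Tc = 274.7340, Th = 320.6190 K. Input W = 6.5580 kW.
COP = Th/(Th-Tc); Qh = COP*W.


COP = 320.6190 / 45.8850 = 6.9874
Qh = 6.9874 * 6.5580 = 45.8237 kW

COP = 6.9874, Qh = 45.8237 kW


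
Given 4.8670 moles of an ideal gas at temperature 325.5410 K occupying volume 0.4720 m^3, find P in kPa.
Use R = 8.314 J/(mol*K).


P = nRT/V = 4.8670 * 8.314 * 325.5410 / 0.4720
= 13172.7685 / 0.4720 = 27908.4078 Pa = 27.9084 kPa

27.9084 kPa


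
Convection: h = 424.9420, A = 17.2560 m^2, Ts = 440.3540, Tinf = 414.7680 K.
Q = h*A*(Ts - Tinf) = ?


dT = 25.5860 K
Q = 424.9420 * 17.2560 * 25.5860 = 187616.9991 W

187616.9991 W


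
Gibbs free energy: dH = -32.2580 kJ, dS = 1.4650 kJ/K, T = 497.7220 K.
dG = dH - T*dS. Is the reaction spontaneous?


T*dS = 497.7220 * 1.4650 = 729.1627 kJ
dG = -32.2580 - 729.1627 = -761.4207 kJ (spontaneous)

dG = -761.4207 kJ, spontaneous


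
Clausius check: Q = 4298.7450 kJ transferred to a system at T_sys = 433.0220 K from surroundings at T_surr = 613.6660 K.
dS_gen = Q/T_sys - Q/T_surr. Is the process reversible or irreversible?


dS_sys = 4298.7450/433.0220 = 9.9273 kJ/K
dS_surr = -4298.7450/613.6660 = -7.0050 kJ/K
dS_gen = 9.9273 - 7.0050 = 2.9223 kJ/K (irreversible)

dS_gen = 2.9223 kJ/K, irreversible


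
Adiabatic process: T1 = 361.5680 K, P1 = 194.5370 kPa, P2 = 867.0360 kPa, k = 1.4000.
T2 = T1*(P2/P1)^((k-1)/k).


(k-1)/k = 0.2857
(P2/P1)^exp = 1.5326
T2 = 361.5680 * 1.5326 = 554.1515 K

554.1515 K


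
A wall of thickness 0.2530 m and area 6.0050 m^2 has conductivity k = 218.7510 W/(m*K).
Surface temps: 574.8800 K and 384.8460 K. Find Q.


dT = 190.0340 K
Q = 218.7510 * 6.0050 * 190.0340 / 0.2530 = 986674.3709 W

986674.3709 W


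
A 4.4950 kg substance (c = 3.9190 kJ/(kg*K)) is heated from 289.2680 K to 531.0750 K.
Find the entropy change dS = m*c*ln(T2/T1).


T2/T1 = 1.8359
ln(T2/T1) = 0.6075
dS = 4.4950 * 3.9190 * 0.6075 = 10.7025 kJ/K

10.7025 kJ/K


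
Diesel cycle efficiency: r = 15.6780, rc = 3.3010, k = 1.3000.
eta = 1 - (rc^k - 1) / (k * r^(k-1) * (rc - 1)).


r^(k-1) = 2.2834
rc^k = 4.7232
eta = 0.4549 = 45.4904%

45.4904%


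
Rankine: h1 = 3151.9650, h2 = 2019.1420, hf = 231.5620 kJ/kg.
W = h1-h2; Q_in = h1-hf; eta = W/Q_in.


W = 1132.8230 kJ/kg
Q_in = 2920.4030 kJ/kg
eta = 0.3879 = 38.7900%

eta = 38.7900%


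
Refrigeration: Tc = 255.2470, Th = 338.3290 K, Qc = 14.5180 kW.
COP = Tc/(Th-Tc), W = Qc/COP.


COP = 255.2470 / 83.0820 = 3.0722
W = 14.5180 / 3.0722 = 4.7256 kW

COP = 3.0722, W = 4.7256 kW


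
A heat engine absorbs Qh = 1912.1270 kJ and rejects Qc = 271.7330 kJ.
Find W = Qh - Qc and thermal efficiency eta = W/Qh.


W = 1912.1270 - 271.7330 = 1640.3940 kJ
eta = 1640.3940 / 1912.1270 = 0.8579 = 85.7890%

W = 1640.3940 kJ, eta = 85.7890%


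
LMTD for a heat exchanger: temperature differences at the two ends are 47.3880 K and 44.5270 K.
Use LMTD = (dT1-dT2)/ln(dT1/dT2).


dT1/dT2 = 1.0643
ln(dT1/dT2) = 0.0623
LMTD = 2.8610 / 0.0623 = 45.9427 K

45.9427 K


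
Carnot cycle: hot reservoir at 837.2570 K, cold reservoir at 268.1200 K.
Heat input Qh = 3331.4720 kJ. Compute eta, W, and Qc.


eta = 1 - 268.1200/837.2570 = 0.6798
W = 0.6798 * 3331.4720 = 2264.6141 kJ
Qc = 3331.4720 - 2264.6141 = 1066.8579 kJ

eta = 67.9764%, W = 2264.6141 kJ, Qc = 1066.8579 kJ


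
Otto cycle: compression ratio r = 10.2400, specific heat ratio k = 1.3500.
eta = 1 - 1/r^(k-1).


r^(k-1) = 2.2574
eta = 1 - 1/2.2574 = 0.5570 = 55.7009%

55.7009%


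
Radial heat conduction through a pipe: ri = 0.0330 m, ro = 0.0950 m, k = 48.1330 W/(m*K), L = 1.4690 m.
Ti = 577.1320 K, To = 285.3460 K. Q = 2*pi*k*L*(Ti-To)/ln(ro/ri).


dT = 291.7860 K
ln(ro/ri) = 1.0574
Q = 2*pi*48.1330*1.4690*291.7860 / 1.0574 = 122597.7039 W

122597.7039 W


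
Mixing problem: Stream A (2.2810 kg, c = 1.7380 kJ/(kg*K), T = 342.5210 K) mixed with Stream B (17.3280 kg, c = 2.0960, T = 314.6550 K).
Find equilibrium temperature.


num = 12785.9912
den = 40.2839
Tf = 317.3973 K

317.3973 K


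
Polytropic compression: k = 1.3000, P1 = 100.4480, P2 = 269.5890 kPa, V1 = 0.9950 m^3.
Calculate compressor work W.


(k-1)/k = 0.2308
(P2/P1)^exp = 1.2559
W = 4.3333 * 100.4480 * 0.9950 * (1.2559 - 1) = 110.8170 kJ

110.8170 kJ


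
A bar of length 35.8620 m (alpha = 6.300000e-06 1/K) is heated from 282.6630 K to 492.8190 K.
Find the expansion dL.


dT = 210.1560 K
dL = 6.300000e-06 * 35.8620 * 210.1560 = 0.047481 m
L_final = 35.909481 m

dL = 0.047481 m


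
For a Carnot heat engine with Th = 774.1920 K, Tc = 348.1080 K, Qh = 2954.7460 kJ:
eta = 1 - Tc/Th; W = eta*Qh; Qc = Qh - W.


eta = 1 - 348.1080/774.1920 = 0.5504
W = 0.5504 * 2954.7460 = 1626.1728 kJ
Qc = 2954.7460 - 1626.1728 = 1328.5732 kJ

eta = 55.0360%, W = 1626.1728 kJ, Qc = 1328.5732 kJ


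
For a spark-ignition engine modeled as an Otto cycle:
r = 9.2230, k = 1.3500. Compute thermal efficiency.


r^(k-1) = 2.1762
eta = 1 - 1/2.1762 = 0.5405 = 54.0490%

54.0490%


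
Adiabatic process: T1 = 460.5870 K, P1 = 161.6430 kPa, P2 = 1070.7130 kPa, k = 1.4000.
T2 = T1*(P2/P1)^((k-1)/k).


(k-1)/k = 0.2857
(P2/P1)^exp = 1.7163
T2 = 460.5870 * 1.7163 = 790.5263 K

790.5263 K


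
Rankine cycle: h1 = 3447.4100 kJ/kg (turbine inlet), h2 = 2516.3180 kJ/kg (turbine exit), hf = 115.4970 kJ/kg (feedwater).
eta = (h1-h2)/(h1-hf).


W = 931.0920 kJ/kg
Q_in = 3331.9130 kJ/kg
eta = 0.2794 = 27.9447%

eta = 27.9447%


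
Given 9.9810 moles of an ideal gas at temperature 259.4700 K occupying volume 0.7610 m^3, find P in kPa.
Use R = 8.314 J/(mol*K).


P = nRT/V = 9.9810 * 8.314 * 259.4700 / 0.7610
= 21531.3484 / 0.7610 = 28293.4932 Pa = 28.2935 kPa

28.2935 kPa


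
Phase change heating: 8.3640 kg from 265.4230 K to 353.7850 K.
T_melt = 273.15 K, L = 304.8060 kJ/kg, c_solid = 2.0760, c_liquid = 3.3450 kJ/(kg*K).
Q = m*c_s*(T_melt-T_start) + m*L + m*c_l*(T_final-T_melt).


Q1 (sensible, solid) = 8.3640 * 2.0760 * 7.7270 = 134.1690 kJ
Q2 (latent) = 8.3640 * 304.8060 = 2549.3974 kJ
Q3 (sensible, liquid) = 8.3640 * 3.3450 * 80.6350 = 2255.9722 kJ
Q_total = 4939.5386 kJ

4939.5386 kJ


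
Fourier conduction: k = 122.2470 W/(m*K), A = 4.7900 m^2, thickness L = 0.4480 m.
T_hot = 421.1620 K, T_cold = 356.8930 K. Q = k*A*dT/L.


dT = 64.2690 K
Q = 122.2470 * 4.7900 * 64.2690 / 0.4480 = 84003.4750 W

84003.4750 W


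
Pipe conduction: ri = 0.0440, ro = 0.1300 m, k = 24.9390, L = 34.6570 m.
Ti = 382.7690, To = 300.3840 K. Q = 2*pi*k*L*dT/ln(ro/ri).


dT = 82.3850 K
ln(ro/ri) = 1.0833
Q = 2*pi*24.9390*34.6570*82.3850 / 1.0833 = 412982.1741 W

412982.1741 W


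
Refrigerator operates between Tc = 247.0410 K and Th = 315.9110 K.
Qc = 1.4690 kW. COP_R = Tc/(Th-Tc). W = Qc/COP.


COP = 247.0410 / 68.8700 = 3.5871
W = 1.4690 / 3.5871 = 0.4095 kW

COP = 3.5871, W = 0.4095 kW


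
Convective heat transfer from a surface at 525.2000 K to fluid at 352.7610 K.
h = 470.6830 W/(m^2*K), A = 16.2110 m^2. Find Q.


dT = 172.4390 K
Q = 470.6830 * 16.2110 * 172.4390 = 1315751.3197 W

1315751.3197 W


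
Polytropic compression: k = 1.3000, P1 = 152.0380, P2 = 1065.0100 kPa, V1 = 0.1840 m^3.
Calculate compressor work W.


(k-1)/k = 0.2308
(P2/P1)^exp = 1.5671
W = 4.3333 * 152.0380 * 0.1840 * (1.5671 - 1) = 68.7449 kJ

68.7449 kJ


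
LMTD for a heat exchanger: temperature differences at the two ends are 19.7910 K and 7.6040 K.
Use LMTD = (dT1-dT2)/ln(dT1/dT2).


dT1/dT2 = 2.6027
ln(dT1/dT2) = 0.9566
LMTD = 12.1870 / 0.9566 = 12.7405 K

12.7405 K


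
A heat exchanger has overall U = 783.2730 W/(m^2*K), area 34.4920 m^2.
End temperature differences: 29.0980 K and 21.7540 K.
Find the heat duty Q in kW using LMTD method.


LMTD = 25.2482 K
Q = 783.2730 * 34.4920 * 25.2482 = 682122.8400 W = 682.1228 kW

682.1228 kW


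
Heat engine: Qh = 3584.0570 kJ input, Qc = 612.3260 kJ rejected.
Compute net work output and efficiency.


W = 3584.0570 - 612.3260 = 2971.7310 kJ
eta = 2971.7310 / 3584.0570 = 0.8292 = 82.9153%

W = 2971.7310 kJ, eta = 82.9153%


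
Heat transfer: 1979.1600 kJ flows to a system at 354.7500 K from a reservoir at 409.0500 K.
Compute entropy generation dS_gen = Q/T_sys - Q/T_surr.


dS_sys = 1979.1600/354.7500 = 5.5790 kJ/K
dS_surr = -1979.1600/409.0500 = -4.8384 kJ/K
dS_gen = 5.5790 - 4.8384 = 0.7406 kJ/K (irreversible)

dS_gen = 0.7406 kJ/K, irreversible


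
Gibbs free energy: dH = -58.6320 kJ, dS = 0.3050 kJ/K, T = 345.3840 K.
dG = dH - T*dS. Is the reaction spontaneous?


T*dS = 345.3840 * 0.3050 = 105.3421 kJ
dG = -58.6320 - 105.3421 = -163.9741 kJ (spontaneous)

dG = -163.9741 kJ, spontaneous


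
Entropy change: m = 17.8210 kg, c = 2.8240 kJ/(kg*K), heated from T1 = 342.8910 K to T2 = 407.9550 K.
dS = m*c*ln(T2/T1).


T2/T1 = 1.1898
ln(T2/T1) = 0.1737
dS = 17.8210 * 2.8240 * 0.1737 = 8.7439 kJ/K

8.7439 kJ/K


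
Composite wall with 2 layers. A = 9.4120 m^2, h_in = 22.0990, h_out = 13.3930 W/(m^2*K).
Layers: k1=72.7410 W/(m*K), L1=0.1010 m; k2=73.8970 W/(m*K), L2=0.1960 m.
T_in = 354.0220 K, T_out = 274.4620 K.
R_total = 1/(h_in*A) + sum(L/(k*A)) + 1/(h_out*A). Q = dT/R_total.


R_conv_in = 1/(22.0990*9.4120) = 0.0048
R_1 = 0.1010/(72.7410*9.4120) = 0.0001
R_2 = 0.1960/(73.8970*9.4120) = 0.0003
R_conv_out = 1/(13.3930*9.4120) = 0.0079
R_total = 0.0132 K/W
Q = 79.5600 / 0.0132 = 6040.9255 W

R_total = 0.0132 K/W, Q = 6040.9255 W


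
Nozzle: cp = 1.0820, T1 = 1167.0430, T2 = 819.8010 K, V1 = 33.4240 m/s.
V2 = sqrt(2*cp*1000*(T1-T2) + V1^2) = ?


dT = 347.2420 K
2*cp*1000*dT = 751431.6880
V1^2 = 1117.1638
V2 = sqrt(752548.8518) = 867.4957 m/s

867.4957 m/s


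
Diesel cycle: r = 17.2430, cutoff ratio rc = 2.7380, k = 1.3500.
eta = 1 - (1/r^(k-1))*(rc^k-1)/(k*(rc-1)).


r^(k-1) = 2.7090
rc^k = 3.8952
eta = 0.5445 = 54.4501%

54.4501%


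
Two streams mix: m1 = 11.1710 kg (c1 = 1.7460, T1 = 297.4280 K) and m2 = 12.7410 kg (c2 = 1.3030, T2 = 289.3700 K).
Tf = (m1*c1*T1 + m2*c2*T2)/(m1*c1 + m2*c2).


num = 10605.1868
den = 36.1061
Tf = 293.7229 K

293.7229 K


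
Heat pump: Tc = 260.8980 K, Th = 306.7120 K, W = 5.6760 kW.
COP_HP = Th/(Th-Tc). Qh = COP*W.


COP = 306.7120 / 45.8140 = 6.6947
Qh = 6.6947 * 5.6760 = 37.9992 kW

COP = 6.6947, Qh = 37.9992 kW


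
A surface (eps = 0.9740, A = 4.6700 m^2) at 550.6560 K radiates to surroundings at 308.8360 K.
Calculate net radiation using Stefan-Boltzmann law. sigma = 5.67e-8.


T^4 = 9.1944e+10
Tsurr^4 = 9.0973e+09
Q = 0.9740 * 5.67e-8 * 4.6700 * 8.2846e+10 = 21366.4369 W

21366.4369 W


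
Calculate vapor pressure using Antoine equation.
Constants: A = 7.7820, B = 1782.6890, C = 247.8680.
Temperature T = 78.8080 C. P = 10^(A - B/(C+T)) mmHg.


C+T = 326.6760
B/(C+T) = 5.4571
log10(P) = 7.7820 - 5.4571 = 2.3249
P = 10^2.3249 = 211.3220 mmHg

211.3220 mmHg


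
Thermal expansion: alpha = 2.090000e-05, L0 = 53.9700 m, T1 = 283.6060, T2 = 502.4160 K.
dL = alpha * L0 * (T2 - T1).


dT = 218.8100 K
dL = 2.090000e-05 * 53.9700 * 218.8100 = 0.246812 m
L_final = 54.216812 m

dL = 0.246812 m


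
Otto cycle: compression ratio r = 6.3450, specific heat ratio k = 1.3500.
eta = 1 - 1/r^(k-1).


r^(k-1) = 1.9092
eta = 1 - 1/1.9092 = 0.4762 = 47.6220%

47.6220%


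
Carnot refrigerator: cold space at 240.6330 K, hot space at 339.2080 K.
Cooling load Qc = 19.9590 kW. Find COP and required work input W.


COP = 240.6330 / 98.5750 = 2.4411
W = 19.9590 / 2.4411 = 8.1762 kW

COP = 2.4411, W = 8.1762 kW


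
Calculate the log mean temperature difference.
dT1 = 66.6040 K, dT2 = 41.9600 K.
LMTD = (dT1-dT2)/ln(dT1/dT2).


dT1/dT2 = 1.5873
ln(dT1/dT2) = 0.4620
LMTD = 24.6440 / 0.4620 = 53.3365 K

53.3365 K


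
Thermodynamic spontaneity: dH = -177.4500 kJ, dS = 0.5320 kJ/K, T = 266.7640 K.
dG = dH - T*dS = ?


T*dS = 266.7640 * 0.5320 = 141.9184 kJ
dG = -177.4500 - 141.9184 = -319.3684 kJ (spontaneous)

dG = -319.3684 kJ, spontaneous


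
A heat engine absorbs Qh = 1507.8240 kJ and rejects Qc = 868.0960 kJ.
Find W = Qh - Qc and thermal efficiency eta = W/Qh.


W = 1507.8240 - 868.0960 = 639.7280 kJ
eta = 639.7280 / 1507.8240 = 0.4243 = 42.4272%

W = 639.7280 kJ, eta = 42.4272%


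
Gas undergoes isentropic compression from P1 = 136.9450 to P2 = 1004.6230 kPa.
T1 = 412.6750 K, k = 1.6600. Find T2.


(k-1)/k = 0.3976
(P2/P1)^exp = 2.2085
T2 = 412.6750 * 2.2085 = 911.3926 K

911.3926 K


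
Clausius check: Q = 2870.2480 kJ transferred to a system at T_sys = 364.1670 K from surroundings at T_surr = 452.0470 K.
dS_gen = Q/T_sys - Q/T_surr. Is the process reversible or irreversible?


dS_sys = 2870.2480/364.1670 = 7.8817 kJ/K
dS_surr = -2870.2480/452.0470 = -6.3494 kJ/K
dS_gen = 7.8817 - 6.3494 = 1.5322 kJ/K (irreversible)

dS_gen = 1.5322 kJ/K, irreversible


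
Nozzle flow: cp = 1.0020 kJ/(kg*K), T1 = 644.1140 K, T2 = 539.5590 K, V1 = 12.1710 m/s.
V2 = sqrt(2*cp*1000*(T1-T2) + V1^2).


dT = 104.5550 K
2*cp*1000*dT = 209528.2200
V1^2 = 148.1332
V2 = sqrt(209676.3532) = 457.9043 m/s

457.9043 m/s


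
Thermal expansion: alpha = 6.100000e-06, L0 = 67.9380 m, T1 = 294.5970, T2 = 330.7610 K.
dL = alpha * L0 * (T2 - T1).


dT = 36.1640 K
dL = 6.100000e-06 * 67.9380 * 36.1640 = 0.014987 m
L_final = 67.952987 m

dL = 0.014987 m


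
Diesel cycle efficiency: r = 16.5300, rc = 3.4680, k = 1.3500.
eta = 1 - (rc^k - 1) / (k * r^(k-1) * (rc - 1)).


r^(k-1) = 2.6693
rc^k = 5.3593
eta = 0.5098 = 50.9837%

50.9837%


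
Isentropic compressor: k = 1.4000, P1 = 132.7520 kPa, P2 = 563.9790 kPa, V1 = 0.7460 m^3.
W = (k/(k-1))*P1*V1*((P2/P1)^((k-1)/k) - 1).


(k-1)/k = 0.2857
(P2/P1)^exp = 1.5118
W = 3.5000 * 132.7520 * 0.7460 * (1.5118 - 1) = 177.3949 kJ

177.3949 kJ


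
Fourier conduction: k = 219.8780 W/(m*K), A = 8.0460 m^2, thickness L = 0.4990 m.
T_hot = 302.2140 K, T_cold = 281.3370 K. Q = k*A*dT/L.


dT = 20.8770 K
Q = 219.8780 * 8.0460 * 20.8770 / 0.4990 = 74016.6375 W

74016.6375 W


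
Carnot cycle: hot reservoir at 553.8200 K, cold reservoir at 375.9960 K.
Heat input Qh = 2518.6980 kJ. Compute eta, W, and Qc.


eta = 1 - 375.9960/553.8200 = 0.3211
W = 0.3211 * 2518.6980 = 808.7194 kJ
Qc = 2518.6980 - 808.7194 = 1709.9786 kJ

eta = 32.1086%, W = 808.7194 kJ, Qc = 1709.9786 kJ


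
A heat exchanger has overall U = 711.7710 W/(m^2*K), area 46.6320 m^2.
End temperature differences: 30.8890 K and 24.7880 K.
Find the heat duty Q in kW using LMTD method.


LMTD = 27.7267 K
Q = 711.7710 * 46.6320 * 27.7267 = 920285.9591 W = 920.2860 kW

920.2860 kW


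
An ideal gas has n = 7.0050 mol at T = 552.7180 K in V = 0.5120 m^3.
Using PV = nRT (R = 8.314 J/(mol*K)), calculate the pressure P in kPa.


P = nRT/V = 7.0050 * 8.314 * 552.7180 / 0.5120
= 32190.0587 / 0.5120 = 62871.2083 Pa = 62.8712 kPa

62.8712 kPa


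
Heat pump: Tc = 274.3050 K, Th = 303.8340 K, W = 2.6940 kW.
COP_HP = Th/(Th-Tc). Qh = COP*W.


COP = 303.8340 / 29.5290 = 10.2893
Qh = 10.2893 * 2.6940 = 27.7195 kW

COP = 10.2893, Qh = 27.7195 kW


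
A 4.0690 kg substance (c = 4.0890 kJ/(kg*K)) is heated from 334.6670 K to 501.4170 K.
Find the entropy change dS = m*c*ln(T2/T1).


T2/T1 = 1.4983
ln(T2/T1) = 0.4043
dS = 4.0690 * 4.0890 * 0.4043 = 6.7268 kJ/K

6.7268 kJ/K


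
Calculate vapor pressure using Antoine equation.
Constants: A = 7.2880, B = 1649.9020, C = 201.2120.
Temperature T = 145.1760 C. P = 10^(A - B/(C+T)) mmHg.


C+T = 346.3880
B/(C+T) = 4.7632
log10(P) = 7.2880 - 4.7632 = 2.5248
P = 10^2.5248 = 334.8409 mmHg

334.8409 mmHg


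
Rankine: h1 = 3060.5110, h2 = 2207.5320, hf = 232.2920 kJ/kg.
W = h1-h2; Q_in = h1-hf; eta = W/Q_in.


W = 852.9790 kJ/kg
Q_in = 2828.2190 kJ/kg
eta = 0.3016 = 30.1596%

eta = 30.1596%


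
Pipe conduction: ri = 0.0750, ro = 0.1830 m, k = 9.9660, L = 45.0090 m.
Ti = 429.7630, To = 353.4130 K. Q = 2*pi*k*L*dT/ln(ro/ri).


dT = 76.3500 K
ln(ro/ri) = 0.8920
Q = 2*pi*9.9660*45.0090*76.3500 / 0.8920 = 241237.7431 W

241237.7431 W


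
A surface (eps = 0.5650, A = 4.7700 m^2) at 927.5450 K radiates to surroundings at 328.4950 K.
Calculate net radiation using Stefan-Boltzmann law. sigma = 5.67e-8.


T^4 = 7.4018e+11
Tsurr^4 = 1.1644e+10
Q = 0.5650 * 5.67e-8 * 4.7700 * 7.2854e+11 = 111327.7284 W

111327.7284 W


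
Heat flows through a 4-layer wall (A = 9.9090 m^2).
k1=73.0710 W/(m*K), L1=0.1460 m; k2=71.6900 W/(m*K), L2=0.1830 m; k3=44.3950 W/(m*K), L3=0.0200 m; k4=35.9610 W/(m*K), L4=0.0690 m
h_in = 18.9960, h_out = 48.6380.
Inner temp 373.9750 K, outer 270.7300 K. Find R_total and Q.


R_conv_in = 1/(18.9960*9.9090) = 0.0053
R_1 = 0.1460/(73.0710*9.9090) = 0.0002
R_2 = 0.1830/(71.6900*9.9090) = 0.0003
R_3 = 0.0200/(44.3950*9.9090) = 4.5464e-05
R_4 = 0.0690/(35.9610*9.9090) = 0.0002
R_conv_out = 1/(48.6380*9.9090) = 0.0021
R_total = 0.0081 K/W
Q = 103.2450 / 0.0081 = 12768.6035 W

R_total = 0.0081 K/W, Q = 12768.6035 W


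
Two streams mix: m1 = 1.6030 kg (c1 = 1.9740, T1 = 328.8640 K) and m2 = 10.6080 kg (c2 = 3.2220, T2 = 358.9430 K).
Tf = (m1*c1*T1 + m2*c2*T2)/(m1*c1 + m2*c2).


num = 13308.9358
den = 37.3433
Tf = 356.3942 K

356.3942 K


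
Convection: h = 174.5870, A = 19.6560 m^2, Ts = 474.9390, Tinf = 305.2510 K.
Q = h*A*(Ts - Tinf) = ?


dT = 169.6880 K
Q = 174.5870 * 19.6560 * 169.6880 = 582315.2674 W

582315.2674 W


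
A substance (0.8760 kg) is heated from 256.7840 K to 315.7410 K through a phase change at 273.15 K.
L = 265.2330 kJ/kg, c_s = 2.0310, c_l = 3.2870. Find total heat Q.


Q1 (sensible, solid) = 0.8760 * 2.0310 * 16.3660 = 29.1177 kJ
Q2 (latent) = 0.8760 * 265.2330 = 232.3441 kJ
Q3 (sensible, liquid) = 0.8760 * 3.2870 * 42.5910 = 122.6370 kJ
Q_total = 384.0988 kJ

384.0988 kJ


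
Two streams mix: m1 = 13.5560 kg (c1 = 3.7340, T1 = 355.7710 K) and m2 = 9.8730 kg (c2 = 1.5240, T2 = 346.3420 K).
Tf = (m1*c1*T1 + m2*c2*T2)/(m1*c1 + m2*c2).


num = 23219.6718
den = 65.6646
Tf = 353.6104 K

353.6104 K


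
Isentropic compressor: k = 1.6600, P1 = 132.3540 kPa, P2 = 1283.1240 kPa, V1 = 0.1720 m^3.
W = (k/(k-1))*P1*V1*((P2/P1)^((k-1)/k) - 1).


(k-1)/k = 0.3976
(P2/P1)^exp = 2.4674
W = 2.5152 * 132.3540 * 0.1720 * (2.4674 - 1) = 84.0178 kJ

84.0178 kJ


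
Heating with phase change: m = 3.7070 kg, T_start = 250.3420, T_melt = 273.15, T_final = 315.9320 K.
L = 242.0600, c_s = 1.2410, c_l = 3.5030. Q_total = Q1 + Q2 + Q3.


Q1 (sensible, solid) = 3.7070 * 1.2410 * 22.8080 = 104.9256 kJ
Q2 (latent) = 3.7070 * 242.0600 = 897.3164 kJ
Q3 (sensible, liquid) = 3.7070 * 3.5030 * 42.7820 = 555.5508 kJ
Q_total = 1557.7929 kJ

1557.7929 kJ


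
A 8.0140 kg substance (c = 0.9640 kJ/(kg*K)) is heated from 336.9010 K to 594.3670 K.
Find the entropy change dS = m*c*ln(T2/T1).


T2/T1 = 1.7642
ln(T2/T1) = 0.5677
dS = 8.0140 * 0.9640 * 0.5677 = 4.3858 kJ/K

4.3858 kJ/K


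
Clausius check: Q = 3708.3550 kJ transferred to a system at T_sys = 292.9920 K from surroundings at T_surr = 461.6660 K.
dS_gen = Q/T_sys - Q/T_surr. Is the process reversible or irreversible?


dS_sys = 3708.3550/292.9920 = 12.6568 kJ/K
dS_surr = -3708.3550/461.6660 = -8.0325 kJ/K
dS_gen = 12.6568 - 8.0325 = 4.6243 kJ/K (irreversible)

dS_gen = 4.6243 kJ/K, irreversible


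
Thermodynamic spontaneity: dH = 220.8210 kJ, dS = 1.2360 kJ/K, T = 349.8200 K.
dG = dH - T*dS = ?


T*dS = 349.8200 * 1.2360 = 432.3775 kJ
dG = 220.8210 - 432.3775 = -211.5565 kJ (spontaneous)

dG = -211.5565 kJ, spontaneous


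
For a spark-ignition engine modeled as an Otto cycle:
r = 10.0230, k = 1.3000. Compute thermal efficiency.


r^(k-1) = 1.9966
eta = 1 - 1/1.9966 = 0.4992 = 49.9158%

49.9158%


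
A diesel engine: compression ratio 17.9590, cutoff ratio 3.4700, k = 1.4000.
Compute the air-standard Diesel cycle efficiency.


r^(k-1) = 3.1748
rc^k = 5.7077
eta = 0.5712 = 57.1184%

57.1184%


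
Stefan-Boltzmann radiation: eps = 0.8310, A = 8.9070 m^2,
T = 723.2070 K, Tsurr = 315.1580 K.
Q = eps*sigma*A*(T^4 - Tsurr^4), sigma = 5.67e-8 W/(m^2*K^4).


T^4 = 2.7356e+11
Tsurr^4 = 9.8654e+09
Q = 0.8310 * 5.67e-8 * 8.9070 * 2.6369e+11 = 110666.1069 W

110666.1069 W


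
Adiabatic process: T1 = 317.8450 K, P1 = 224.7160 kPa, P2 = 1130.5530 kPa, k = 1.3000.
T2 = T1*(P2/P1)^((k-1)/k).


(k-1)/k = 0.2308
(P2/P1)^exp = 1.4518
T2 = 317.8450 * 1.4518 = 461.4623 K

461.4623 K


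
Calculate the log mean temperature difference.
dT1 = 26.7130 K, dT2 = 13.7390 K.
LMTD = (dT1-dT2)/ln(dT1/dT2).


dT1/dT2 = 1.9443
ln(dT1/dT2) = 0.6649
LMTD = 12.9740 / 0.6649 = 19.5124 K

19.5124 K


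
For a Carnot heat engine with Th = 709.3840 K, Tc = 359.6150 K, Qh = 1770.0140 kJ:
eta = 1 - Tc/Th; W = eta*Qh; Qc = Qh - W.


eta = 1 - 359.6150/709.3840 = 0.4931
W = 0.4931 * 1770.0140 = 872.7234 kJ
Qc = 1770.0140 - 872.7234 = 897.2906 kJ

eta = 49.3060%, W = 872.7234 kJ, Qc = 897.2906 kJ


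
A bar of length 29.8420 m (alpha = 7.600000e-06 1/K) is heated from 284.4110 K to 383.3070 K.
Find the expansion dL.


dT = 98.8960 K
dL = 7.600000e-06 * 29.8420 * 98.8960 = 0.022430 m
L_final = 29.864430 m

dL = 0.022430 m


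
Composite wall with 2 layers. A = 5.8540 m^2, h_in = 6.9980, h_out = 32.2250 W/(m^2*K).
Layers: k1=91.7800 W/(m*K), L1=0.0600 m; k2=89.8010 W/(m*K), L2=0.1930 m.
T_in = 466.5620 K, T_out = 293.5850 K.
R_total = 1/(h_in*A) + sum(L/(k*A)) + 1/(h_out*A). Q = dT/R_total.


R_conv_in = 1/(6.9980*5.8540) = 0.0244
R_1 = 0.0600/(91.7800*5.8540) = 0.0001
R_2 = 0.1930/(89.8010*5.8540) = 0.0004
R_conv_out = 1/(32.2250*5.8540) = 0.0053
R_total = 0.0302 K/W
Q = 172.9770 / 0.0302 = 5729.5978 W

R_total = 0.0302 K/W, Q = 5729.5978 W


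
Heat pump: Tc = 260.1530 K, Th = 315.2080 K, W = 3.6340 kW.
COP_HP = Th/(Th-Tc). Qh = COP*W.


COP = 315.2080 / 55.0550 = 5.7253
Qh = 5.7253 * 3.6340 = 20.8058 kW

COP = 5.7253, Qh = 20.8058 kW


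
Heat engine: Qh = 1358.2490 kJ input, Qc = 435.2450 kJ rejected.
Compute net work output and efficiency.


W = 1358.2490 - 435.2450 = 923.0040 kJ
eta = 923.0040 / 1358.2490 = 0.6796 = 67.9554%

W = 923.0040 kJ, eta = 67.9554%


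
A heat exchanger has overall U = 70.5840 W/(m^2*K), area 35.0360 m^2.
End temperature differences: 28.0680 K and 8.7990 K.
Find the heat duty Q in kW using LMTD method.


LMTD = 16.6113 K
Q = 70.5840 * 35.0360 * 16.6113 = 41079.4807 W = 41.0795 kW

41.0795 kW


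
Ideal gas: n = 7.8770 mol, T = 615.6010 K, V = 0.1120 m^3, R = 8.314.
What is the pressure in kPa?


P = nRT/V = 7.8770 * 8.314 * 615.6010 / 0.1120
= 40315.3266 / 0.1120 = 359958.2731 Pa = 359.9583 kPa

359.9583 kPa


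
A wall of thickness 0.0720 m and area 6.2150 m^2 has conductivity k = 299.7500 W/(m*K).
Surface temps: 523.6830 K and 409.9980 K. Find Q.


dT = 113.6850 K
Q = 299.7500 * 6.2150 * 113.6850 / 0.0720 = 2941514.5060 W

2941514.5060 W
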